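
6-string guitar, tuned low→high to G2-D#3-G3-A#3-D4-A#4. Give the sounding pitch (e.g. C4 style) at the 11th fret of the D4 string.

D4 is MIDI 62. Adding 11 gives 73, which is C#5.
(Equivalently spelled Db5.)

C#5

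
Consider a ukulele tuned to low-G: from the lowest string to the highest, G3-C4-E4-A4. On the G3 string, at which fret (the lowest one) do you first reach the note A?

2

From G3, count semitones up the chromatic scale until reaching A: G–G#–A — 2 steps.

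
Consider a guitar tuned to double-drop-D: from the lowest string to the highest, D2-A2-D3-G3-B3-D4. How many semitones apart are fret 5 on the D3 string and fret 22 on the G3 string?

22 semitones

D3 at fret 5 → G3 (MIDI 55); G3 at fret 22 → F5 (MIDI 77).
55 − 77 = -22, so the two pitches are 22 semitones apart, with F5 the higher.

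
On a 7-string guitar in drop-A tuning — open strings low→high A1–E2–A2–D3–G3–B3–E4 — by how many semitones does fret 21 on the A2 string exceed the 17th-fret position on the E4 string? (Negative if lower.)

-15 semitones

A2 at fret 21 → F#4 (MIDI 66); E4 at fret 17 → A5 (MIDI 81).
66 − 81 = -15, so the two pitches are 15 semitones apart.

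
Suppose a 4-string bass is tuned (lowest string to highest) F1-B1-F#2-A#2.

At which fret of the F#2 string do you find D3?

8

D3 is 8 semitones above the open F#2 (F#–G–G#–A–A#–B–C–C#–D), so it sits at fret 8.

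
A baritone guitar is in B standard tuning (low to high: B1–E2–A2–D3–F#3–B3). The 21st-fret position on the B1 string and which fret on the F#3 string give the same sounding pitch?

B1 at fret 21 is B1 + 21 semitones = G#3.
The open F#3 string is 19 semitones above the open B1, so the same pitch on the F#3 string lies at fret 21 − 19 = 2.

2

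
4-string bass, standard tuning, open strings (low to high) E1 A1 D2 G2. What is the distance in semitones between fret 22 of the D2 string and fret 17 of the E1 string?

15 semitones

D2 at fret 22 → C4 (MIDI 60); E1 at fret 17 → A2 (MIDI 45).
60 − 45 = 15, so the two pitches are 15 semitones apart, with C4 the higher.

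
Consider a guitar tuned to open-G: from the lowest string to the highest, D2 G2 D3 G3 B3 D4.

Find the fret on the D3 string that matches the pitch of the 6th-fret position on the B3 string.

B3 at fret 6 is B3 + 6 semitones = F4.
The open D3 string is 9 semitones below the open B3, so the same pitch on the D3 string lies at fret 6 + 9 = 15.

15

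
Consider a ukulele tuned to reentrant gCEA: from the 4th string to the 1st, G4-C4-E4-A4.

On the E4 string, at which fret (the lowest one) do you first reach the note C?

From E4, count semitones up the chromatic scale until reaching C: E–F–F#–G–G#–A–A#–B–C — 8 steps.

8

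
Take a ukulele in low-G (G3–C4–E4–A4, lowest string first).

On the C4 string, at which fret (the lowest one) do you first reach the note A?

From C4, count semitones up the chromatic scale until reaching A: C–C#–D–D#–E–F–F#–G–G#–A — 9 steps.

9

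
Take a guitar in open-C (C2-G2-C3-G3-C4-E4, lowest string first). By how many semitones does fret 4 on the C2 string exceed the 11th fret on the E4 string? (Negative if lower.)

-35 semitones

C2 at fret 4 → E2 (MIDI 40); E4 at fret 11 → D#5 (MIDI 75).
40 − 75 = -35, so the two pitches are 35 semitones apart.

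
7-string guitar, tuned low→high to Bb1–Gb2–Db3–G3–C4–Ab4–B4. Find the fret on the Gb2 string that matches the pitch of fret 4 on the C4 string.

22

C4 at fret 4 is C4 + 4 semitones = E4.
The open Gb2 string is 18 semitones below the open C4, so the same pitch on the Gb2 string lies at fret 4 + 18 = 22.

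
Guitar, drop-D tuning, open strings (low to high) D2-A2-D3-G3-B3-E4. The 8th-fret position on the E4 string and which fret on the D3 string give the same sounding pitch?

Fret 8 on E4 is MIDI 64 + 8 = 72 (C5). On the D3 string (open MIDI 50), that pitch is 72 − 50 = fret 22.

22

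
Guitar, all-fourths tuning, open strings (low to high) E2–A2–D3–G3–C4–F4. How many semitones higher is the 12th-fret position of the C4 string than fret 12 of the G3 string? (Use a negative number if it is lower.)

5 semitones

C4 at fret 12 → C5 (MIDI 72); G3 at fret 12 → G4 (MIDI 67).
72 − 67 = 5, so the two pitches are 5 semitones apart.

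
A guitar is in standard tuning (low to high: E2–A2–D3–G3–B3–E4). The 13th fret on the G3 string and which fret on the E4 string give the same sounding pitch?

4

Fret 13 on G3 is MIDI 55 + 13 = 68 (G#4). On the E4 string (open MIDI 64), that pitch is 68 − 64 = fret 4.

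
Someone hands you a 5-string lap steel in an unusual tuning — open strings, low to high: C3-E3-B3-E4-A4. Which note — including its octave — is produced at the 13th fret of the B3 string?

C5

B3 is MIDI 59. Adding 13 gives 72, which is C5.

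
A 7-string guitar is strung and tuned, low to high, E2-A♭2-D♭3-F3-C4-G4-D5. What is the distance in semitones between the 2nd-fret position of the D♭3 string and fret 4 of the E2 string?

D♭3 at fret 2 → E♭3 (MIDI 51); E2 at fret 4 → A♭2 (MIDI 44).
51 − 44 = 7, so the two pitches are 7 semitones apart, with E♭3 the higher.

7 semitones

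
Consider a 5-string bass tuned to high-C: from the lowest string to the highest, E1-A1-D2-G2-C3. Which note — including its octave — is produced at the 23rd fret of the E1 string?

D♯3

E1 is MIDI 28. Adding 23 gives 51, which is D♯3.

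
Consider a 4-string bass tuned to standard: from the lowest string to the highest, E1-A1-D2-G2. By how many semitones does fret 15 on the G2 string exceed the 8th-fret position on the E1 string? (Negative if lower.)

G2 at fret 15 → A#3 (MIDI 58); E1 at fret 8 → C2 (MIDI 36).
58 − 36 = 22, so the two pitches are 22 semitones apart.

22 semitones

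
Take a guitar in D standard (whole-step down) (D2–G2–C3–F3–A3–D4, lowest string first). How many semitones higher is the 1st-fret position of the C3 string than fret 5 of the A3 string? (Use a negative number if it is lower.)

-13 semitones

C3 at fret 1 → C♯3 (MIDI 49); A3 at fret 5 → D4 (MIDI 62).
49 − 62 = -13, so the two pitches are 13 semitones apart.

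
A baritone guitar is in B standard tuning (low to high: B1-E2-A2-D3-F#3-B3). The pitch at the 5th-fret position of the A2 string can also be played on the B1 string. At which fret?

15

A2 at fret 5 is A2 + 5 semitones = D3.
The open B1 string is 10 semitones below the open A2, so the same pitch on the B1 string lies at fret 5 + 10 = 15.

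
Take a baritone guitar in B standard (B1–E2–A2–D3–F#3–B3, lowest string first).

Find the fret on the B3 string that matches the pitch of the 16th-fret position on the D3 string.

D3 at fret 16 is D3 + 16 semitones = F#4.
The open B3 string is 9 semitones above the open D3, so the same pitch on the B3 string lies at fret 16 − 9 = 7.

7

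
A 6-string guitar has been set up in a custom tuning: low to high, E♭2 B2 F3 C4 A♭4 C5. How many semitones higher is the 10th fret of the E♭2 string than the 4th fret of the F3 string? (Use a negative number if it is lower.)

E♭2 at fret 10 → D♭3 (MIDI 49); F3 at fret 4 → A3 (MIDI 57).
49 − 57 = -8, so the two pitches are 8 semitones apart.

-8 semitones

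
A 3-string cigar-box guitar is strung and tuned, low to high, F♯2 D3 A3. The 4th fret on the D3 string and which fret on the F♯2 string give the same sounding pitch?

D3 at fret 4 is D3 + 4 semitones = F♯3.
The open F♯2 string is 8 semitones below the open D3, so the same pitch on the F♯2 string lies at fret 4 + 8 = 12.

12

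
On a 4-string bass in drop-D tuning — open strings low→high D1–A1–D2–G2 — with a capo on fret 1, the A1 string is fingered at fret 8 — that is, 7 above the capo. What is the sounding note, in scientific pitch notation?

The capo raises the open A1 by 1 semitone to A#1; fretting 7 more gives A1 + 1 + 7 = A1 + 8 semitones = F2.

F2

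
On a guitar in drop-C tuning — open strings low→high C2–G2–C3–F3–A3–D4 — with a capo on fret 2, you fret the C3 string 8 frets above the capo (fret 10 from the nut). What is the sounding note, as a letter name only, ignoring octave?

A#

The capo raises the open C3 by 2 semitones to D3; fretting 8 more gives C3 + 2 + 8 = C3 + 10 semitones, landing on A#.
(Also written Bb.)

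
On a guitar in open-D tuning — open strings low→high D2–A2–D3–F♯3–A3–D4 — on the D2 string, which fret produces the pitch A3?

A3 is 19 semitones above the open D2 (D–D#–E–F–…–G–G#–A), so it sits at fret 19.

19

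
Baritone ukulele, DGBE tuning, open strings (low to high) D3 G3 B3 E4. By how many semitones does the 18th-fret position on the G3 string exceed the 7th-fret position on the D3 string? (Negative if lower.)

G3 at fret 18 → C♯5 (MIDI 73); D3 at fret 7 → A3 (MIDI 57).
73 − 57 = 16, so the two pitches are 16 semitones apart.

16 semitones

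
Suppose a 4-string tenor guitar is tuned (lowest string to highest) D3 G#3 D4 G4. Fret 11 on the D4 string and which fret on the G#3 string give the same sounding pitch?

Fret 11 on D4 is MIDI 62 + 11 = 73 (C#5). On the G#3 string (open MIDI 56), that pitch is 73 − 56 = fret 17.

17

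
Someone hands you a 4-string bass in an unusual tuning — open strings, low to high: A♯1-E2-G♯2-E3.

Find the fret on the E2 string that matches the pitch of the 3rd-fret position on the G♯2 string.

7

Fret 3 on G♯2 is MIDI 44 + 3 = 47 (B2). On the E2 string (open MIDI 40), that pitch is 47 − 40 = fret 7.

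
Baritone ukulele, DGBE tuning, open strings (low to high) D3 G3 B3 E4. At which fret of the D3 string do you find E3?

E3 is 2 semitones above the open D3 (D–D#–E), so it sits at fret 2.

2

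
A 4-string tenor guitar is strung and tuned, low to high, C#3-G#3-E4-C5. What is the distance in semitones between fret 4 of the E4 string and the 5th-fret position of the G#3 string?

7 semitones

E4 at fret 4 → G#4 (MIDI 68); G#3 at fret 5 → C#4 (MIDI 61).
68 − 61 = 7, so the two pitches are 7 semitones apart, with G#4 the higher.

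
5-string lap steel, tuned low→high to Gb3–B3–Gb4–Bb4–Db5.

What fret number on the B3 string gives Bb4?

Bb4 is 11 semitones above the open B3 (B–C–Db–D–…–Ab–A–Bb), so it sits at fret 11.

11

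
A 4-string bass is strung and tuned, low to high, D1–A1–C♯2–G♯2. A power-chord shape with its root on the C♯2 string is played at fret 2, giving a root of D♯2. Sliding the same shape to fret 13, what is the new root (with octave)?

D3

Moving from fret 2 to fret 13 shifts the root by 11 semitones.
D♯2 up 11 semitones is D3.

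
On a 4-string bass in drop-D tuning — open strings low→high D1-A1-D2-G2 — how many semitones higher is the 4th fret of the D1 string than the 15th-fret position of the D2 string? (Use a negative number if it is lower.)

-23 semitones

D1 at fret 4 → F♯1 (MIDI 30); D2 at fret 15 → F3 (MIDI 53).
30 − 53 = -23, so the two pitches are 23 semitones apart.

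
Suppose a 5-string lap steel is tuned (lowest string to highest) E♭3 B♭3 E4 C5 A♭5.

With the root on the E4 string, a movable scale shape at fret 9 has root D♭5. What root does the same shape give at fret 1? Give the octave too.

F4

Moving from fret 9 to fret 1 shifts the root by -8 semitones.
D♭5 down 8 semitones is F4.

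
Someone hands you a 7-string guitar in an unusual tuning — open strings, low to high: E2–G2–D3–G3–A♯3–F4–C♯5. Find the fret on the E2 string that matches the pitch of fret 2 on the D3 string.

12

Fret 2 on D3 is MIDI 50 + 2 = 52 (E3). On the E2 string (open MIDI 40), that pitch is 52 − 40 = fret 12.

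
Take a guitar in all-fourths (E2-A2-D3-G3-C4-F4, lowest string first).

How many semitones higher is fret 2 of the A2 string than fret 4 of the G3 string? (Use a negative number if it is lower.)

A2 at fret 2 → B2 (MIDI 47); G3 at fret 4 → B3 (MIDI 59).
47 − 59 = -12, so the two pitches are 12 semitones apart.

-12 semitones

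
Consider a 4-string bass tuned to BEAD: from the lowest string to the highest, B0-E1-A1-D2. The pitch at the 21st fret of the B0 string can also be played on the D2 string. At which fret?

6

Fret 21 on B0 is MIDI 23 + 21 = 44 (G#2). On the D2 string (open MIDI 38), that pitch is 44 − 38 = fret 6.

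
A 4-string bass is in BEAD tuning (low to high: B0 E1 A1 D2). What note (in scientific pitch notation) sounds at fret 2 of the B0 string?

B0 is MIDI 23. Adding 2 gives 25, which is C#1.

C#1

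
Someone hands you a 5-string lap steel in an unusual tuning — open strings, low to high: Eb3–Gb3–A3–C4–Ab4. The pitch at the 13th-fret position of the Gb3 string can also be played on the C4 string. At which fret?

7

Fret 13 on Gb3 is MIDI 54 + 13 = 67 (G4). On the C4 string (open MIDI 60), that pitch is 67 − 60 = fret 7.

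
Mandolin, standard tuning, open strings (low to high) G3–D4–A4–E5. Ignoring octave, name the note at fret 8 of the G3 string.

D#

The open G3 string plus 8 semitones: G–G#–A–A#–B–C–C#–D–D#.
(Equivalently spelled Eb.)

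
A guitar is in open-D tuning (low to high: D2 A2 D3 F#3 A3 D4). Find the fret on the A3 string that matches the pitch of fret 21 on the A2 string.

9

A2 at fret 21 is A2 + 21 semitones = F#4.
The open A3 string is 12 semitones above the open A2, so the same pitch on the A3 string lies at fret 21 − 12 = 9.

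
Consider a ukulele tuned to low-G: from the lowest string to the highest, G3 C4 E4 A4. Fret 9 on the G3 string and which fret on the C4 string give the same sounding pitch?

G3 at fret 9 is G3 + 9 semitones = E4.
The open C4 string is 5 semitones above the open G3, so the same pitch on the C4 string lies at fret 9 − 5 = 4.

4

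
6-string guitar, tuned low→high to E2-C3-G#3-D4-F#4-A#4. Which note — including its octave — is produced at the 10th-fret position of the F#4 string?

E5

Each fret is one semitone, so F#4 + 10 = E5.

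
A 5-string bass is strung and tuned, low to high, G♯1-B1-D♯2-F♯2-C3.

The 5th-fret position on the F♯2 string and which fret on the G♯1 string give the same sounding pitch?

15

Fret 5 on F♯2 is MIDI 42 + 5 = 47 (B2). On the G♯1 string (open MIDI 32), that pitch is 47 − 32 = fret 15.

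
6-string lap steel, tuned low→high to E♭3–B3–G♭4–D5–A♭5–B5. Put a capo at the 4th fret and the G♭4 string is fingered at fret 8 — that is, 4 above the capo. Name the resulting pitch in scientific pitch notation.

D5

The capo raises the open G♭4 by 4 semitones to B♭4; fretting 4 more gives G♭4 + 4 + 4 = G♭4 + 8 semitones = D5.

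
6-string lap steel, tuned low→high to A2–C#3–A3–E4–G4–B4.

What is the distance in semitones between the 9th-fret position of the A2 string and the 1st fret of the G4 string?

A2 at fret 9 → F#3 (MIDI 54); G4 at fret 1 → G#4 (MIDI 68).
54 − 68 = -14, so the two pitches are 14 semitones apart, with G#4 the higher.

14 semitones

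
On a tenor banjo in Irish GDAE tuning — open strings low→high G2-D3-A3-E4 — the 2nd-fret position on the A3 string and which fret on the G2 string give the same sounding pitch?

16

Fret 2 on A3 is MIDI 57 + 2 = 59 (B3). On the G2 string (open MIDI 43), that pitch is 59 − 43 = fret 16.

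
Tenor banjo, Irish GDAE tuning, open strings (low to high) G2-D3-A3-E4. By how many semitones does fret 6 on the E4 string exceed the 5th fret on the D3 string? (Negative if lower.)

15 semitones

E4 at fret 6 → A#4 (MIDI 70); D3 at fret 5 → G3 (MIDI 55).
70 − 55 = 15, so the two pitches are 15 semitones apart.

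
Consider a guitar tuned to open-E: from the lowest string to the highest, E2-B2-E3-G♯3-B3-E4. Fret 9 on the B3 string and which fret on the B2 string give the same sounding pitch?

21

Fret 9 on B3 is MIDI 59 + 9 = 68 (G♯4). On the B2 string (open MIDI 47), that pitch is 68 − 47 = fret 21.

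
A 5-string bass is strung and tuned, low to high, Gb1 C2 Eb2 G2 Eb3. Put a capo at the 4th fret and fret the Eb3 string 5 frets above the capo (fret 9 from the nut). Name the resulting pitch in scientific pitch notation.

C4

The capo raises the open Eb3 by 4 semitones to G3; fretting 5 more gives Eb3 + 4 + 5 = Eb3 + 9 semitones = C4.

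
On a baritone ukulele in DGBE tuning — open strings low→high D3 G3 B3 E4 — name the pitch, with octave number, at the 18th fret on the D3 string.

The open D3 string plus 18 semitones: D–D#–E–F–…–F#–G–G#.
The walk passes from B into C once, so the octave number goes from 3 to 4.
(Equivalently spelled A♭4.)

G♯4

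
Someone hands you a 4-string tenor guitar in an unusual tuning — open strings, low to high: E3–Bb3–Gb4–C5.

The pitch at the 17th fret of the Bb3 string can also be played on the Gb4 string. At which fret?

9

Fret 17 on Bb3 is MIDI 58 + 17 = 75 (Eb5). On the Gb4 string (open MIDI 66), that pitch is 75 − 66 = fret 9.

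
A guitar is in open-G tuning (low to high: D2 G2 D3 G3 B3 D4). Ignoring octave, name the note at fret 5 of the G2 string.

C

Each fret is one semitone, so G2 + 5 = C.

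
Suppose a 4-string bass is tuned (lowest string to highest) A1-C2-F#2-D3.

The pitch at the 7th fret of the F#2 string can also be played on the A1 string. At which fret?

Fret 7 on F#2 is MIDI 42 + 7 = 49 (C#3). On the A1 string (open MIDI 33), that pitch is 49 − 33 = fret 16.

16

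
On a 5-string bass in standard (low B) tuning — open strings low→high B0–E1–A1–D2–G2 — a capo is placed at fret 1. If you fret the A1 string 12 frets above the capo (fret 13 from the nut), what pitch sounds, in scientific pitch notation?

The capo raises the open A1 by 1 semitone to A#1; fretting 12 more gives A1 + 1 + 12 = A1 + 13 semitones = A#2.
(Also written Bb.)

A#2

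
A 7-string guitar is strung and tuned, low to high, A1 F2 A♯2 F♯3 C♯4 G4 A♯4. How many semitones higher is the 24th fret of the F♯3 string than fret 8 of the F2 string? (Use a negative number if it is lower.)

F♯3 at fret 24 → F♯5 (MIDI 78); F2 at fret 8 → C♯3 (MIDI 49).
78 − 49 = 29, so the two pitches are 29 semitones apart.

29 semitones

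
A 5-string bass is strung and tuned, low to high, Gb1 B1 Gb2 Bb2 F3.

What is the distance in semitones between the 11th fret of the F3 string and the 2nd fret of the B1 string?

27 semitones

F3 at fret 11 → E4 (MIDI 64); B1 at fret 2 → Db2 (MIDI 37).
64 − 37 = 27, so the two pitches are 27 semitones apart, with E4 the higher.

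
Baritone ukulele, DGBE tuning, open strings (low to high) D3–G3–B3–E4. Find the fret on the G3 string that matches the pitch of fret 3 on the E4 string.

12

Fret 3 on E4 is MIDI 64 + 3 = 67 (G4). On the G3 string (open MIDI 55), that pitch is 67 − 55 = fret 12.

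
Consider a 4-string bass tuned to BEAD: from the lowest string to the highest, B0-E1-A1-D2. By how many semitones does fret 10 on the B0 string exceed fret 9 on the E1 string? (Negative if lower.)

B0 at fret 10 → A1 (MIDI 33); E1 at fret 9 → C#2 (MIDI 37).
33 − 37 = -4, so the two pitches are 4 semitones apart.

-4 semitones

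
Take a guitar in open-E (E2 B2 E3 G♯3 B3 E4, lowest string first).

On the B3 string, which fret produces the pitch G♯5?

G♯5 is 21 semitones above the open B3 (B–C–C#–D–…–F#–G–G#), so it sits at fret 21.

21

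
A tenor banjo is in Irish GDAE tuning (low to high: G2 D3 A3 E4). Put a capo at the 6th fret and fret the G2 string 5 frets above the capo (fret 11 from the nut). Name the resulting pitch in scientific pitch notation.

F#3

The capo raises the open G2 by 6 semitones to C#3; fretting 5 more gives G2 + 6 + 5 = G2 + 11 semitones = F#3.
(Also written Gb.)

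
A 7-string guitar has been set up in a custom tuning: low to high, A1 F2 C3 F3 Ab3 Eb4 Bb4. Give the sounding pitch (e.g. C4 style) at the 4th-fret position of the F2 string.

F2 is MIDI 41. Adding 4 gives 45, which is A2.

A2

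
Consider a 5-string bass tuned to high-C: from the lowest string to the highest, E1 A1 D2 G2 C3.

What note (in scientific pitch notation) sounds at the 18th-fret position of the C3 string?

C3 is MIDI 48. Adding 18 gives 66, which is F#4.
(Equivalently spelled Gb4.)

F#4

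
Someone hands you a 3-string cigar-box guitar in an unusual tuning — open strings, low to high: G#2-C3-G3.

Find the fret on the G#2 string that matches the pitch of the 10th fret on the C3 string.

14

Fret 10 on C3 is MIDI 48 + 10 = 58 (A#3). On the G#2 string (open MIDI 44), that pitch is 58 − 44 = fret 14.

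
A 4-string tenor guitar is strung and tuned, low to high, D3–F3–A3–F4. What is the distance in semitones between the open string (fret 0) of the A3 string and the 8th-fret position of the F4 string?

16 semitones

A3 at fret 0 → A3 (MIDI 57); F4 at fret 8 → C♯5 (MIDI 73).
57 − 73 = -16, so the two pitches are 16 semitones apart, with C♯5 the higher.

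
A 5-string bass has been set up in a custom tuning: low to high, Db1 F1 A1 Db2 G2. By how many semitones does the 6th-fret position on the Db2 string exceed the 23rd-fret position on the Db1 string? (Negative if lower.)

-5 semitones

Db2 at fret 6 → G2 (MIDI 43); Db1 at fret 23 → C3 (MIDI 48).
43 − 48 = -5, so the two pitches are 5 semitones apart.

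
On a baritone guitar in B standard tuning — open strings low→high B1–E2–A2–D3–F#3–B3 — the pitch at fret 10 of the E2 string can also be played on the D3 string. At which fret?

E2 at fret 10 is E2 + 10 semitones = D3.
The open D3 string is 10 semitones above the open E2, so the same pitch on the D3 string lies at fret 10 − 10 = 0.

0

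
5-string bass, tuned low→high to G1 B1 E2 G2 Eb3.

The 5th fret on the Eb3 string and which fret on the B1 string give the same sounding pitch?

21

Eb3 at fret 5 is Eb3 + 5 semitones = Ab3.
The open B1 string is 16 semitones below the open Eb3, so the same pitch on the B1 string lies at fret 5 + 16 = 21.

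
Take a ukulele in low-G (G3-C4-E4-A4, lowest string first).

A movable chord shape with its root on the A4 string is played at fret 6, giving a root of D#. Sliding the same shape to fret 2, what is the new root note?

Moving from fret 6 to fret 2 shifts the root by -4 semitones.
D# down 4 semitones is B.

B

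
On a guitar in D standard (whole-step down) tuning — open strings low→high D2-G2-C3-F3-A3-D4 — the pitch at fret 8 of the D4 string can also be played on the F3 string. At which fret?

D4 at fret 8 is D4 + 8 semitones = A#4.
The open F3 string is 9 semitones below the open D4, so the same pitch on the F3 string lies at fret 8 + 9 = 17.

17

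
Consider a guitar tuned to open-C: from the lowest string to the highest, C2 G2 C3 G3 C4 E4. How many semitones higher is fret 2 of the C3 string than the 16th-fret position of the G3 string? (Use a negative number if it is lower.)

C3 at fret 2 → D3 (MIDI 50); G3 at fret 16 → B4 (MIDI 71).
50 − 71 = -21, so the two pitches are 21 semitones apart.

-21 semitones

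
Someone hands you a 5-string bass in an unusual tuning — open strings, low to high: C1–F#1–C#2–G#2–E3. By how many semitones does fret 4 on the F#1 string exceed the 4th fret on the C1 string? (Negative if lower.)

6 semitones

F#1 at fret 4 → A#1 (MIDI 34); C1 at fret 4 → E1 (MIDI 28).
34 − 28 = 6, so the two pitches are 6 semitones apart.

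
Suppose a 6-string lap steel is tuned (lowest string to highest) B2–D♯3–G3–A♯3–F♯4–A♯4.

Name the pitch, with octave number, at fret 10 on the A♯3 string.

G♯4

Each fret is one semitone, so A♯3 + 10 = G♯4.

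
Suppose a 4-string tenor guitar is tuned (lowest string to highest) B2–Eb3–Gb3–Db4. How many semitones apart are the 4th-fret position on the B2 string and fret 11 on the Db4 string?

B2 at fret 4 → Eb3 (MIDI 51); Db4 at fret 11 → C5 (MIDI 72).
51 − 72 = -21, so the two pitches are 21 semitones apart, with C5 the higher.

21 semitones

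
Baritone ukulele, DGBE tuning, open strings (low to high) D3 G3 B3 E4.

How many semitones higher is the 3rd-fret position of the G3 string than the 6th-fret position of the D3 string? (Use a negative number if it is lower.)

2 semitones

G3 at fret 3 → A#3 (MIDI 58); D3 at fret 6 → G#3 (MIDI 56).
58 − 56 = 2, so the two pitches are 2 semitones apart.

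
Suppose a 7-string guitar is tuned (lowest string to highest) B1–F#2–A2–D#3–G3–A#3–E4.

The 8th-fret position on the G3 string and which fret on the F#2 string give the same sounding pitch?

Fret 8 on G3 is MIDI 55 + 8 = 63 (D#4). On the F#2 string (open MIDI 42), that pitch is 63 − 42 = fret 21.

21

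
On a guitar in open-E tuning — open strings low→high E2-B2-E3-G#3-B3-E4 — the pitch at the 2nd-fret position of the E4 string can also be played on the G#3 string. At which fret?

10

Fret 2 on E4 is MIDI 64 + 2 = 66 (F#4). On the G#3 string (open MIDI 56), that pitch is 66 − 56 = fret 10.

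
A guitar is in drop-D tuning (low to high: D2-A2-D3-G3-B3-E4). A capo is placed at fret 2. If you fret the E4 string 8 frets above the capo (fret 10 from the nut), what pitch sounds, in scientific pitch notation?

The capo raises the open E4 by 2 semitones to F#4; fretting 8 more gives E4 + 2 + 8 = E4 + 10 semitones = D5.

D5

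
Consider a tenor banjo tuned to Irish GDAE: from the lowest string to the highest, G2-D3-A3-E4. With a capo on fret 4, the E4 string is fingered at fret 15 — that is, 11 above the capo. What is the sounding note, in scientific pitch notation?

G5

The capo raises the open E4 by 4 semitones to G#4; fretting 11 more gives E4 + 4 + 11 = E4 + 15 semitones = G5.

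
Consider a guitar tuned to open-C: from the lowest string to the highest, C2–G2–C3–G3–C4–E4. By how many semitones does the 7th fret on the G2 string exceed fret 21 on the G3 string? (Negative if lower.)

-26 semitones

G2 at fret 7 → D3 (MIDI 50); G3 at fret 21 → E5 (MIDI 76).
50 − 76 = -26, so the two pitches are 26 semitones apart.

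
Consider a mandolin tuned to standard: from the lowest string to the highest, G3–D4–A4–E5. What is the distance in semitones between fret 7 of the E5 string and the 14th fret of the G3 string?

E5 at fret 7 → B5 (MIDI 83); G3 at fret 14 → A4 (MIDI 69).
83 − 69 = 14, so the two pitches are 14 semitones apart, with B5 the higher.

14 semitones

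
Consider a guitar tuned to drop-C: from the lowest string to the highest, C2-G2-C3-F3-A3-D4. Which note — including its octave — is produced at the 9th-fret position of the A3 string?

F#4

A3 is MIDI 57. Adding 9 gives 66, which is F#4.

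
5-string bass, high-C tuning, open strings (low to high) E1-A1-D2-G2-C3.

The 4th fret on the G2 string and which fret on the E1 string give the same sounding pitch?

Fret 4 on G2 is MIDI 43 + 4 = 47 (B2). On the E1 string (open MIDI 28), that pitch is 47 − 28 = fret 19.

19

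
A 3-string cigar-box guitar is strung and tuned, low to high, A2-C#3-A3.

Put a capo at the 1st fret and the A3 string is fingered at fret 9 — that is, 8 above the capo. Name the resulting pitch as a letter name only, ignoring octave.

The capo raises the open A3 by 1 semitone to A#3; fretting 8 more gives A3 + 1 + 8 = A3 + 9 semitones, landing on F#.

F#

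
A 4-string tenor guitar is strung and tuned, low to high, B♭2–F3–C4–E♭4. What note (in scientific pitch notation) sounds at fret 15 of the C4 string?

The open C4 string plus 15 semitones: C–Db–D–Eb–…–Db–D–Eb.
The walk passes from B into C once, so the octave number goes from 4 to 5.
(Equivalently spelled D♯5.)

E♭5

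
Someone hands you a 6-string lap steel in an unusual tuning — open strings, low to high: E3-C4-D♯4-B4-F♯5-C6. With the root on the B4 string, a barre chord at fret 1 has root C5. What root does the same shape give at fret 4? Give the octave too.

Moving from fret 1 to fret 4 shifts the root by 3 semitones.
C5 up 3 semitones is D♯5.

D♯5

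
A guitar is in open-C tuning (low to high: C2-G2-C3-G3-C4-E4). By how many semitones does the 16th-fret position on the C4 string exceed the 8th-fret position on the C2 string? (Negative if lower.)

C4 at fret 16 → E5 (MIDI 76); C2 at fret 8 → G♯2 (MIDI 44).
76 − 44 = 32, so the two pitches are 32 semitones apart.

32 semitones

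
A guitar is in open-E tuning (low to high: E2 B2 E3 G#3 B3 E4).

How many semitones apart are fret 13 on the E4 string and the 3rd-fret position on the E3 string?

22 semitones

E4 at fret 13 → F5 (MIDI 77); E3 at fret 3 → G3 (MIDI 55).
77 − 55 = 22, so the two pitches are 22 semitones apart, with F5 the higher.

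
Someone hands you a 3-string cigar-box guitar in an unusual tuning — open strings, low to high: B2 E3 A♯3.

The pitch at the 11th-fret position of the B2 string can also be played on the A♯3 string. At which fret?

B2 at fret 11 is B2 + 11 semitones = A♯3.
The open A♯3 string is 11 semitones above the open B2, so the same pitch on the A♯3 string lies at fret 11 − 11 = 0.

0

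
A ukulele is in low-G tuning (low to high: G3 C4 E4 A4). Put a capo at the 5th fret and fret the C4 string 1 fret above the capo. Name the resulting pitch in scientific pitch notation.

The capo raises the open C4 by 5 semitones to F4; fretting 1 more gives C4 + 5 + 1 = C4 + 6 semitones = F#4.
(Also written Gb.)

F#4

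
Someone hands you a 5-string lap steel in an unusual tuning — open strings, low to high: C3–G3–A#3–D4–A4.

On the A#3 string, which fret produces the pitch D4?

D4 is 4 semitones above the open A#3 (A#–B–C–C#–D), so it sits at fret 4.

4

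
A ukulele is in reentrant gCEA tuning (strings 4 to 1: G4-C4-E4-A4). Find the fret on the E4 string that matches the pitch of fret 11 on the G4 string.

Fret 11 on G4 is MIDI 67 + 11 = 78 (F#5). On the E4 string (open MIDI 64), that pitch is 78 − 64 = fret 14.

14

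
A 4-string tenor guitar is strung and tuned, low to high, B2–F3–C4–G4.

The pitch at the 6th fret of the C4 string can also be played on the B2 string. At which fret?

19

Fret 6 on C4 is MIDI 60 + 6 = 66 (Gb4). On the B2 string (open MIDI 47), that pitch is 66 − 47 = fret 19.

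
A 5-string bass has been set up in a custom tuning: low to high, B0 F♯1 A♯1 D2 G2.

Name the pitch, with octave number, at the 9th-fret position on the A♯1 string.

G2

A♯1 is MIDI 34. Adding 9 gives 43, which is G2.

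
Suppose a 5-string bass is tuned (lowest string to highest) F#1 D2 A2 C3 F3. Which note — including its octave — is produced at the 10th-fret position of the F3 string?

D#4

Each fret is one semitone, so F3 + 10 = D#4.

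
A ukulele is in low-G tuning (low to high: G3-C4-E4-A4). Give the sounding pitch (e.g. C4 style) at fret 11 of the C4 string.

Each fret is one semitone, so C4 + 11 = B4.

B4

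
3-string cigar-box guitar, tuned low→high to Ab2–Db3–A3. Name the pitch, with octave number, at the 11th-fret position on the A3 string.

Ab4

Each fret is one semitone, so A3 + 11 = Ab4.
(Equivalently spelled G#4.)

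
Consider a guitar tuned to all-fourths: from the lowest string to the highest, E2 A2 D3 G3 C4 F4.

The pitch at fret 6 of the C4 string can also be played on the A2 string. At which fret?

21

Fret 6 on C4 is MIDI 60 + 6 = 66 (F#4). On the A2 string (open MIDI 45), that pitch is 66 − 45 = fret 21.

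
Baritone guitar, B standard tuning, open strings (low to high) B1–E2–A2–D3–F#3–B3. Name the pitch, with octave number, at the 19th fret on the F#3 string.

C#5

F#3 is MIDI 54. Adding 19 gives 73, which is C#5.
(Equivalently spelled Db5.)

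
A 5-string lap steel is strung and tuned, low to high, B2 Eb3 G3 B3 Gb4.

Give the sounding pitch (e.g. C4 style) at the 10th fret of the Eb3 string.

Db4

The open Eb3 string plus 10 semitones: Eb–E–F–Gb–…–B–C–Db.
The walk passes from B into C once, so the octave number goes from 3 to 4.
(Equivalently spelled C#4.)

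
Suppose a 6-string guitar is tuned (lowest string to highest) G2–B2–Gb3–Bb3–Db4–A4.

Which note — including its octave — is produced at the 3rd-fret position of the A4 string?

C5

Each fret is one semitone, so A4 + 3 = C5.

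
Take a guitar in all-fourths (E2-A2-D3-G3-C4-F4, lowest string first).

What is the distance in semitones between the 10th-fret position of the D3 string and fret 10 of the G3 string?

D3 at fret 10 → C4 (MIDI 60); G3 at fret 10 → F4 (MIDI 65).
60 − 65 = -5, so the two pitches are 5 semitones apart, with F4 the higher.

5 semitones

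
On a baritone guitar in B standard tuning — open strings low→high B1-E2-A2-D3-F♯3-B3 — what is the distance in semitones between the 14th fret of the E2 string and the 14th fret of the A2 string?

5 semitones

E2 at fret 14 → F♯3 (MIDI 54); A2 at fret 14 → B3 (MIDI 59).
54 − 59 = -5, so the two pitches are 5 semitones apart, with B3 the higher.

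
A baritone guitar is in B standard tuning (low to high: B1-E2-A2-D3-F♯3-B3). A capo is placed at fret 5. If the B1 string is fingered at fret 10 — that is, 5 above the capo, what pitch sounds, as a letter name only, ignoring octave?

The capo raises the open B1 by 5 semitones to E2; fretting 5 more gives B1 + 5 + 5 = B1 + 10 semitones, landing on A.

A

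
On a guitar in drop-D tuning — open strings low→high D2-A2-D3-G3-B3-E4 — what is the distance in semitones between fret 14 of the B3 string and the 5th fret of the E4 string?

4 semitones

B3 at fret 14 → C#5 (MIDI 73); E4 at fret 5 → A4 (MIDI 69).
73 − 69 = 4, so the two pitches are 4 semitones apart, with C#5 the higher.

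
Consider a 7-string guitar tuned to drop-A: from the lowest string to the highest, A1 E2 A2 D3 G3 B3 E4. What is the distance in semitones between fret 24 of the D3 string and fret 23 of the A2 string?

D3 at fret 24 → D5 (MIDI 74); A2 at fret 23 → G♯4 (MIDI 68).
74 − 68 = 6, so the two pitches are 6 semitones apart, with D5 the higher.

6 semitones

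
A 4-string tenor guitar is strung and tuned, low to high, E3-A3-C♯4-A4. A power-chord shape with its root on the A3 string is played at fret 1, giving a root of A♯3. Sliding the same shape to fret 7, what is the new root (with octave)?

Moving from fret 1 to fret 7 shifts the root by 6 semitones.
A♯3 up 6 semitones is E4.

E4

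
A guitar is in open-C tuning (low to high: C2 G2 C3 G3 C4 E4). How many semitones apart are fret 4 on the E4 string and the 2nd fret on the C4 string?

E4 at fret 4 → G#4 (MIDI 68); C4 at fret 2 → D4 (MIDI 62).
68 − 62 = 6, so the two pitches are 6 semitones apart, with G#4 the higher.

6 semitones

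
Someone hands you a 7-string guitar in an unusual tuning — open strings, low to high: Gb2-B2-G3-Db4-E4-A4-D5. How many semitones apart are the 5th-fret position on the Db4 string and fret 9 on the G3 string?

2 semitones

Db4 at fret 5 → Gb4 (MIDI 66); G3 at fret 9 → E4 (MIDI 64).
66 − 64 = 2, so the two pitches are 2 semitones apart, with Gb4 the higher.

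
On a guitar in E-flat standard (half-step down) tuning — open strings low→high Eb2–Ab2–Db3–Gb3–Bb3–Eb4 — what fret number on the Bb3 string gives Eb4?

Eb4 is 5 semitones above the open Bb3 (Bb–B–C–Db–D–Eb), so it sits at fret 5.

5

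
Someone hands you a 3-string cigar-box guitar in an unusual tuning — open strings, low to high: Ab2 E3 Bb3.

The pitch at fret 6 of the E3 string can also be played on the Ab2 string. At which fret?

14

E3 at fret 6 is E3 + 6 semitones = Bb3.
The open Ab2 string is 8 semitones below the open E3, so the same pitch on the Ab2 string lies at fret 6 + 8 = 14.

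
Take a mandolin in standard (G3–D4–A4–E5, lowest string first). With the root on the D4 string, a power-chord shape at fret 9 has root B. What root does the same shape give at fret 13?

D#

Moving from fret 9 to fret 13 shifts the root by 4 semitones.
B up 4 semitones is D#.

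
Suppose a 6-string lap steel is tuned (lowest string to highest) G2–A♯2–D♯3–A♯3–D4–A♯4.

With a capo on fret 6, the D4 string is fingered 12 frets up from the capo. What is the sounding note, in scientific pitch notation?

G♯5

The capo raises the open D4 by 6 semitones to G♯4; fretting 12 more gives D4 + 6 + 12 = D4 + 18 semitones = G♯5.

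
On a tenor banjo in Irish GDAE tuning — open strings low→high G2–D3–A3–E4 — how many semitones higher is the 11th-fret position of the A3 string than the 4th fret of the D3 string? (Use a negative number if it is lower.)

A3 at fret 11 → G#4 (MIDI 68); D3 at fret 4 → F#3 (MIDI 54).
68 − 54 = 14, so the two pitches are 14 semitones apart.

14 semitones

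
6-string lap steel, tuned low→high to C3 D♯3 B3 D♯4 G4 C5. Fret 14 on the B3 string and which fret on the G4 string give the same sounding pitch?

6

B3 at fret 14 is B3 + 14 semitones = C♯5.
The open G4 string is 8 semitones above the open B3, so the same pitch on the G4 string lies at fret 14 − 8 = 6.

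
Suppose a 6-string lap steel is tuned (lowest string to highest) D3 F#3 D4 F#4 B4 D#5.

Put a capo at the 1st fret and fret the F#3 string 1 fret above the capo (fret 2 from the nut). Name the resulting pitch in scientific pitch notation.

The capo raises the open F#3 by 1 semitone to G3; fretting 1 more gives F#3 + 1 + 1 = F#3 + 2 semitones = G#3.

G#3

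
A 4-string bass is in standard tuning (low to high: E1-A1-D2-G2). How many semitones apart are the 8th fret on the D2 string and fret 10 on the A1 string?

3 semitones

D2 at fret 8 → A#2 (MIDI 46); A1 at fret 10 → G2 (MIDI 43).
46 − 43 = 3, so the two pitches are 3 semitones apart, with A#2 the higher.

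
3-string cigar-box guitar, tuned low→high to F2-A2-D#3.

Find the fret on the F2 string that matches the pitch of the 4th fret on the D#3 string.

14

Fret 4 on D#3 is MIDI 51 + 4 = 55 (G3). On the F2 string (open MIDI 41), that pitch is 55 − 41 = fret 14.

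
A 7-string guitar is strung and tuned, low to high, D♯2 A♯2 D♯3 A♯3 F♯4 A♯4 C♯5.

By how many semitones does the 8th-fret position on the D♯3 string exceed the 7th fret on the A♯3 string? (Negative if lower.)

D♯3 at fret 8 → B3 (MIDI 59); A♯3 at fret 7 → F4 (MIDI 65).
59 − 65 = -6, so the two pitches are 6 semitones apart.

-6 semitones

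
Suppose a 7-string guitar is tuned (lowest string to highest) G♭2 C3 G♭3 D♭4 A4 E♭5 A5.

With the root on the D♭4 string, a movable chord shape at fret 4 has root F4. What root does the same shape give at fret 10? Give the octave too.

Moving from fret 4 to fret 10 shifts the root by 6 semitones.
F4 up 6 semitones is B4.

B4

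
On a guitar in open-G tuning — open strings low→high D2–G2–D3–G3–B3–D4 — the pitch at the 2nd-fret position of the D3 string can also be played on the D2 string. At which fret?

14

Fret 2 on D3 is MIDI 50 + 2 = 52 (E3). On the D2 string (open MIDI 38), that pitch is 52 − 38 = fret 14.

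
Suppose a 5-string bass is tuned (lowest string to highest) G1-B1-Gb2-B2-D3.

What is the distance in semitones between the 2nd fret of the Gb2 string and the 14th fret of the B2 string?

Gb2 at fret 2 → Ab2 (MIDI 44); B2 at fret 14 → Db4 (MIDI 61).
44 − 61 = -17, so the two pitches are 17 semitones apart, with Db4 the higher.

17 semitones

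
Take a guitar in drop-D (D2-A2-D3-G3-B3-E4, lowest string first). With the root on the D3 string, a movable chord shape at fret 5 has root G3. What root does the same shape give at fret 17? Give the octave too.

G4

Moving from fret 5 to fret 17 shifts the root by 12 semitones.
G3 up 12 semitones is G4.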